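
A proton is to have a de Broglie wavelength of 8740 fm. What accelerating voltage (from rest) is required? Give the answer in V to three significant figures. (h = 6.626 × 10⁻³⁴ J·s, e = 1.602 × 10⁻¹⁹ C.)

p = h/λ = 6.626 × 10⁻³⁴ / 8.740 × 10⁻¹² = 7.581 × 10⁻²³ kg·m/s.
KE = p²/(2m) = 1.718 × 10⁻¹⁸ J.
V = KE/e = 1.718 × 10⁻¹⁸ / (1.602 × 10⁻¹⁹) = 10.7 V.

V = 10.7 V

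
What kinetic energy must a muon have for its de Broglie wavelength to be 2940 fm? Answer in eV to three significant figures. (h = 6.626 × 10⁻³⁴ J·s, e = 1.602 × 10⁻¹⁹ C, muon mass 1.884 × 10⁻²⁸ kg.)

KE = 841 eV

p = h/λ = 6.626 × 10⁻³⁴ / 2.940 × 10⁻¹² = 2.254 × 10⁻²² kg·m/s.
KE = p²/(2m) = (2.254 × 10⁻²²)² / (2 × 1.884 × 10⁻²⁸) = 1.348 × 10⁻¹⁶ J = 841 eV.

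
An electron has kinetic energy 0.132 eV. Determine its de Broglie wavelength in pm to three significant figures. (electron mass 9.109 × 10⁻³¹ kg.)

KE = 0.132 eV = 2.115 × 10⁻²⁰ J.
p = √(2mKE) = √(2 × 9.109 × 10⁻³¹ × 2.115 × 10⁻²⁰) = 1.963 × 10⁻²⁵ kg·m/s.
λ = h/p = 6.626 × 10⁻³⁴ / 1.963 × 10⁻²⁵ = 3.38 × 10⁻⁹ m = 3380 pm.

λ = 3380 pm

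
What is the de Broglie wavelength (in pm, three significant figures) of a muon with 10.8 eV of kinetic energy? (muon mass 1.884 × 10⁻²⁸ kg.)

λ = 26.0 pm

KE = 10.8 eV = 1.730 × 10⁻¹⁸ J.
p = √(2mKE) = √(2 × 1.884 × 10⁻²⁸ × 1.730 × 10⁻¹⁸) = 2.553 × 10⁻²³ kg·m/s.
λ = h/p = 6.626 × 10⁻³⁴ / 2.553 × 10⁻²³ = 2.60 × 10⁻¹¹ m = 26.0 pm.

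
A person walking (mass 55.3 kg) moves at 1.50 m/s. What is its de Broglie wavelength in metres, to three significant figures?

p = mv = 55.3 × 1.50 = 8.295 × 10¹ kg·m/s.
λ = h/p = 6.626 × 10⁻³⁴ / 8.295 × 10¹ = 7.99 × 10⁻³⁶ m.

λ = 7.99 × 10⁻³⁶ m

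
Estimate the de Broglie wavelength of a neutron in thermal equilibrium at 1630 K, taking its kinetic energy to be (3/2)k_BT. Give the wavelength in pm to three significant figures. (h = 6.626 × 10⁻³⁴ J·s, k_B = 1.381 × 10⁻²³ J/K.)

KE = (3/2)k_BT = 1.5 × 1.381 × 10⁻²³ × 1630 = 3.377 × 10⁻²⁰ J.
p = √(2mKE) = √(2 × 1.675 × 10⁻²⁷ × 3.377 × 10⁻²⁰) = 1.064 × 10⁻²³ kg·m/s.
λ = h/p = 6.23 × 10⁻¹¹ m = 62.3 pm.

λ = 62.3 pm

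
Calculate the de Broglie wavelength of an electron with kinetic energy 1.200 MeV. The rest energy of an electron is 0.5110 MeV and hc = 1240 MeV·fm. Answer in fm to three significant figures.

Total energy E = KE + m₀c² = 1.200 + 0.5110 = 1.7110 MeV.
(pc)² = E² − (m₀c²)² = (1.7110)² − (0.5110)² = 2.666 MeV², so pc = 1.633 MeV.
λ = hc/(pc) = 1240 MeV·fm / 1.633 MeV = 759 fm.

λ = 759 fm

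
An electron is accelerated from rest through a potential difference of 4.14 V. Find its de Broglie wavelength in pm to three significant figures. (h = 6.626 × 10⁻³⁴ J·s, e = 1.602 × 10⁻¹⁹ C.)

λ = 603 pm

KE = eV = 1.602 × 10⁻¹⁹ × 4.140 = 6.632 × 10⁻¹⁹ J.
p = √(2mKE) = √(2 × 9.109 × 10⁻³¹ × 6.632 × 10⁻¹⁹) = 1.099 × 10⁻²⁴ kg·m/s.
λ = h/p = 6.626 × 10⁻³⁴ / 1.099 × 10⁻²⁴ = 6.03 × 10⁻¹⁰ m = 603 pm.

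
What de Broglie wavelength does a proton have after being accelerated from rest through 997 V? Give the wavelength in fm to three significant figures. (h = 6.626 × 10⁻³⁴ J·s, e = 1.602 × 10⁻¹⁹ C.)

λ = 906 fm

KE = eV = 1.602 × 10⁻¹⁹ × 997.0 = 1.597 × 10⁻¹⁶ J.
p = √(2mKE) = √(2 × 1.673 × 10⁻²⁷ × 1.597 × 10⁻¹⁶) = 7.310 × 10⁻²² kg·m/s.
λ = h/p = 6.626 × 10⁻³⁴ / 7.310 × 10⁻²² = 9.06 × 10⁻¹³ m = 906 fm.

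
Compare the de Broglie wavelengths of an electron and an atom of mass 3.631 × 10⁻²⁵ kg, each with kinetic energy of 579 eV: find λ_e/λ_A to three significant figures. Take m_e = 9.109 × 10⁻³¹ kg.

λ_e/λ_A = 631

At fixed KE, p = √(2mKE) so λ = h/p ∝ 1/√m.
λ_e/λ_A = √(m_A/m_e) = √(3.631 × 10⁻²⁵/9.109 × 10⁻³¹) = √(3.986 × 10⁵) = 631.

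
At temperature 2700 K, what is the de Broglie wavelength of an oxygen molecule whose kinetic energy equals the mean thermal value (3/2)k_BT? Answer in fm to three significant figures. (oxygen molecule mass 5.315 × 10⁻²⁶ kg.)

λ = 8590 fm

KE = (3/2)k_BT = 1.5 × 1.381 × 10⁻²³ × 2700 = 5.593 × 10⁻²⁰ J.
p = √(2mKE) = √(2 × 5.315 × 10⁻²⁶ × 5.593 × 10⁻²⁰) = 7.711 × 10⁻²³ kg·m/s.
λ = h/p = 8.59 × 10⁻¹² m = 8590 fm.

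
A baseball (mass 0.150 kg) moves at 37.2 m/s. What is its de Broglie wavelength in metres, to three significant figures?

p = mv = 0.150 × 37.2 = 5.580 kg·m/s.
λ = h/p = 6.626 × 10⁻³⁴ / 5.580 = 1.19 × 10⁻³⁴ m.

λ = 1.19 × 10⁻³⁴ m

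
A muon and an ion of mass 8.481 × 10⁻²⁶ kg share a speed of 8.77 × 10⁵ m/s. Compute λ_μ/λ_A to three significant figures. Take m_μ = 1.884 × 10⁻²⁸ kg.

At fixed v, p = mv so λ = h/(mv) ∝ 1/m.
λ_μ/λ_A = m_A/m_μ = 8.481 × 10⁻²⁶/1.884 × 10⁻²⁸ = 450.

λ_μ/λ_A = 450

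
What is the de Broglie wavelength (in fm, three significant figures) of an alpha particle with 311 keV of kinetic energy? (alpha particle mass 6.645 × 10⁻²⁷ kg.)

λ = 25.8 fm

KE = 311 keV = 4.982 × 10⁻¹⁴ J.
p = √(2mKE) = √(2 × 6.645 × 10⁻²⁷ × 4.982 × 10⁻¹⁴) = 2.573 × 10⁻²⁰ kg·m/s.
λ = h/p = 6.626 × 10⁻³⁴ / 2.573 × 10⁻²⁰ = 2.58 × 10⁻¹⁴ m = 25.8 fm.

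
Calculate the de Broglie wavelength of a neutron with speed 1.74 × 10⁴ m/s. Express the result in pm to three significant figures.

λ = 22.7 pm

p = mv = 1.675 × 10⁻²⁷ × 1.74 × 10⁴ = 2.915 × 10⁻²³ kg·m/s.
λ = h/p = 6.626 × 10⁻³⁴ / 2.915 × 10⁻²³ = 2.27 × 10⁻¹¹ m = 22.7 pm.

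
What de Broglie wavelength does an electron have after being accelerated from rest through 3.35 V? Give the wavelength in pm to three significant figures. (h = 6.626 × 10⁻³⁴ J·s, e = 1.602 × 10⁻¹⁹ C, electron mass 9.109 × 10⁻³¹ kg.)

λ = 670 pm

KE = eV = 1.602 × 10⁻¹⁹ × 3.350 = 5.367 × 10⁻¹⁹ J.
p = √(2mKE) = √(2 × 9.109 × 10⁻³¹ × 5.367 × 10⁻¹⁹) = 9.888 × 10⁻²⁵ kg·m/s.
λ = h/p = 6.626 × 10⁻³⁴ / 9.888 × 10⁻²⁵ = 6.70 × 10⁻¹⁰ m = 670 pm.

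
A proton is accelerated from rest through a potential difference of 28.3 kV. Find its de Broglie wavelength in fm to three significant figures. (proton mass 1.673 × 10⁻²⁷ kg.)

λ = 170 fm

KE = eV = 1.602 × 10⁻¹⁹ × 2.830 × 10⁴ = 4.534 × 10⁻¹⁵ J.
p = √(2mKE) = √(2 × 1.673 × 10⁻²⁷ × 4.534 × 10⁻¹⁵) = 3.895 × 10⁻²¹ kg·m/s.
λ = h/p = 6.626 × 10⁻³⁴ / 3.895 × 10⁻²¹ = 1.70 × 10⁻¹³ m = 170 fm.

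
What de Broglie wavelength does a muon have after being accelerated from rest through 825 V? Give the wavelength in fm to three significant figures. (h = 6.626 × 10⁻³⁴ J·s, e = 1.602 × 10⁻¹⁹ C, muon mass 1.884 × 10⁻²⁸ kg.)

KE = eV = 1.602 × 10⁻¹⁹ × 825.0 = 1.322 × 10⁻¹⁶ J.
p = √(2mKE) = √(2 × 1.884 × 10⁻²⁸ × 1.322 × 10⁻¹⁶) = 2.232 × 10⁻²² kg·m/s.
λ = h/p = 6.626 × 10⁻³⁴ / 2.232 × 10⁻²² = 2.97 × 10⁻¹² m = 2970 fm.

λ = 2970 fm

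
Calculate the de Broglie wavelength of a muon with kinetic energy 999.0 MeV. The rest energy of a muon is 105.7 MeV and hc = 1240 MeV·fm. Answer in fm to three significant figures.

Total energy E = KE + m₀c² = 999.0 + 105.7 = 1104.7 MeV.
(pc)² = E² − (m₀c²)² = (1104.7)² − (105.7)² = 1.209 × 10⁶ MeV², so pc = 1100 MeV.
λ = hc/(pc) = 1240 MeV·fm / 1100 MeV = 1.13 fm.

λ = 1.13 fm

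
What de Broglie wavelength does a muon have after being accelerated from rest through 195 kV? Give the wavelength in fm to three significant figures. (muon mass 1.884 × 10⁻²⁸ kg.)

λ = 193 fm

KE = eV = 1.602 × 10⁻¹⁹ × 1.950 × 10⁵ = 3.124 × 10⁻¹⁴ J.
p = √(2mKE) = √(2 × 1.884 × 10⁻²⁸ × 3.124 × 10⁻¹⁴) = 3.431 × 10⁻²¹ kg·m/s.
λ = h/p = 6.626 × 10⁻³⁴ / 3.431 × 10⁻²¹ = 1.93 × 10⁻¹³ m = 193 fm.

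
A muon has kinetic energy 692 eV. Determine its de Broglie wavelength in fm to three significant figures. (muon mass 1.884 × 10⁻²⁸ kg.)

KE = 692 eV = 1.109 × 10⁻¹⁶ J.
p = √(2mKE) = √(2 × 1.884 × 10⁻²⁸ × 1.109 × 10⁻¹⁶) = 2.044 × 10⁻²² kg·m/s.
λ = h/p = 6.626 × 10⁻³⁴ / 2.044 × 10⁻²² = 3.24 × 10⁻¹² m = 3240 fm.

λ = 3240 fm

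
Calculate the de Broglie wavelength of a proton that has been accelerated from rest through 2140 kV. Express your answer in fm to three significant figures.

KE = eV = 1.602 × 10⁻¹⁹ × 2.140 × 10⁶ = 3.428 × 10⁻¹³ J.
p = √(2mKE) = √(2 × 1.673 × 10⁻²⁷ × 3.428 × 10⁻¹³) = 3.387 × 10⁻²⁰ kg·m/s.
λ = h/p = 6.626 × 10⁻³⁴ / 3.387 × 10⁻²⁰ = 1.96 × 10⁻¹⁴ m = 19.6 fm.

λ = 19.6 fm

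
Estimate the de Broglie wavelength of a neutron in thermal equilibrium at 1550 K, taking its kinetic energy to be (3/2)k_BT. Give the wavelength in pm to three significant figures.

λ = 63.9 pm

KE = (3/2)k_BT = 1.5 × 1.381 × 10⁻²³ × 1550 = 3.211 × 10⁻²⁰ J.
p = √(2mKE) = √(2 × 1.675 × 10⁻²⁷ × 3.211 × 10⁻²⁰) = 1.037 × 10⁻²³ kg·m/s.
λ = h/p = 6.39 × 10⁻¹¹ m = 63.9 pm.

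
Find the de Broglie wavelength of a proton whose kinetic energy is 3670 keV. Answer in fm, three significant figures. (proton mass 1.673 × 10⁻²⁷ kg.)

KE = 3670 keV = 5.879 × 10⁻¹³ J.
p = √(2mKE) = √(2 × 1.673 × 10⁻²⁷ × 5.879 × 10⁻¹³) = 4.435 × 10⁻²⁰ kg·m/s.
λ = h/p = 6.626 × 10⁻³⁴ / 4.435 × 10⁻²⁰ = 1.49 × 10⁻¹⁴ m = 14.9 fm.

λ = 14.9 fm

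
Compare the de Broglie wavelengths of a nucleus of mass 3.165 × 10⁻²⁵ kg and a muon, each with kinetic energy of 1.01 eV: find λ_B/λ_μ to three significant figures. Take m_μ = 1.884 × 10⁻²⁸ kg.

λ_B/λ_μ = 0.0244

At fixed KE, p = √(2mKE) so λ = h/p ∝ 1/√m.
λ_B/λ_μ = √(m_μ/m_B) = √(1.884 × 10⁻²⁸/3.165 × 10⁻²⁵) = √(5.953 × 10⁻⁴) = 0.0244.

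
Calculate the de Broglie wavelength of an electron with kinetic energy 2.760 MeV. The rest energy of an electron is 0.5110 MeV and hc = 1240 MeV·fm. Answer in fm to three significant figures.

λ = 384 fm

Total energy E = KE + m₀c² = 2.760 + 0.5110 = 3.2710 MeV.
(pc)² = E² − (m₀c²)² = (3.2710)² − (0.5110)² = 10.44 MeV², so pc = 3.231 MeV.
λ = hc/(pc) = 1240 MeV·fm / 3.231 MeV = 384 fm.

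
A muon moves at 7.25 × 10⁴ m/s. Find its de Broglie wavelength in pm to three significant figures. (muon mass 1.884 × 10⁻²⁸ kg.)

λ = 48.5 pm

p = mv = 1.884 × 10⁻²⁸ × 7.25 × 10⁴ = 1.366 × 10⁻²³ kg·m/s.
λ = h/p = 6.626 × 10⁻³⁴ / 1.366 × 10⁻²³ = 4.85 × 10⁻¹¹ m = 48.5 pm.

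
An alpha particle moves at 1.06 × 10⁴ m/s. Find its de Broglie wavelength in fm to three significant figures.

p = mv = 6.645 × 10⁻²⁷ × 1.06 × 10⁴ = 7.044 × 10⁻²³ kg·m/s.
λ = h/p = 6.626 × 10⁻³⁴ / 7.044 × 10⁻²³ = 9.41 × 10⁻¹² m = 9410 fm.

λ = 9410 fm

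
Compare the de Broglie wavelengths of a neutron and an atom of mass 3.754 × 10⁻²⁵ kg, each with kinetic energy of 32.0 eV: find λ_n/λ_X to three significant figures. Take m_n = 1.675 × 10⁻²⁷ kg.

λ_n/λ_X = 15.0

At fixed KE, p = √(2mKE) so λ = h/p ∝ 1/√m.
λ_n/λ_X = √(m_X/m_n) = √(3.754 × 10⁻²⁵/1.675 × 10⁻²⁷) = √(224.1) = 15.0.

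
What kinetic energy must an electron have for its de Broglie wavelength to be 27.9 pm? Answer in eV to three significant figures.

p = h/λ = 6.626 × 10⁻³⁴ / 2.790 × 10⁻¹¹ = 2.375 × 10⁻²³ kg·m/s.
KE = p²/(2m) = (2.375 × 10⁻²³)² / (2 × 9.109 × 10⁻³¹) = 3.096 × 10⁻¹⁶ J = 1930 eV.

KE = 1930 eV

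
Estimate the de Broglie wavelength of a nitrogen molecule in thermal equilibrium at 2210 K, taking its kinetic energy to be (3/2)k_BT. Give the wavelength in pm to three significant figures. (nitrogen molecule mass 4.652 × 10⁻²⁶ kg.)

λ = 10.2 pm

KE = (3/2)k_BT = 1.5 × 1.381 × 10⁻²³ × 2210 = 4.578 × 10⁻²⁰ J.
p = √(2mKE) = √(2 × 4.652 × 10⁻²⁶ × 4.578 × 10⁻²⁰) = 6.526 × 10⁻²³ kg·m/s.
λ = h/p = 1.02 × 10⁻¹¹ m = 10.2 pm.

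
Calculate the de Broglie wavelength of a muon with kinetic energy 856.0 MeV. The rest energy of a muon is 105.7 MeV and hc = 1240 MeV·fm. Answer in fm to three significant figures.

Total energy E = KE + m₀c² = 856.0 + 105.7 = 961.7 MeV.
(pc)² = E² − (m₀c²)² = (961.7)² − (105.7)² = 9.137 × 10⁵ MeV², so pc = 955.9 MeV.
λ = hc/(pc) = 1240 MeV·fm / 955.9 MeV = 1.30 fm.

λ = 1.30 fm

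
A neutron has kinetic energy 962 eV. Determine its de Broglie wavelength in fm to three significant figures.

KE = 962 eV = 1.541 × 10⁻¹⁶ J.
p = √(2mKE) = √(2 × 1.675 × 10⁻²⁷ × 1.541 × 10⁻¹⁶) = 7.185 × 10⁻²² kg·m/s.
λ = h/p = 6.626 × 10⁻³⁴ / 7.185 × 10⁻²² = 9.22 × 10⁻¹³ m = 922 fm.

λ = 922 fm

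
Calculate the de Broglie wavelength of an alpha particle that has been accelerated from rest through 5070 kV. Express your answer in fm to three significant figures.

λ = 4.51 fm

KE = 2eV = 2 × 1.602 × 10⁻¹⁹ × 5.070 × 10⁶ = 1.624 × 10⁻¹² J.
p = √(2mKE) = √(2 × 6.645 × 10⁻²⁷ × 1.624 × 10⁻¹²) = 1.469 × 10⁻¹⁹ kg·m/s.
λ = h/p = 6.626 × 10⁻³⁴ / 1.469 × 10⁻¹⁹ = 4.51 × 10⁻¹⁵ m = 4.51 fm.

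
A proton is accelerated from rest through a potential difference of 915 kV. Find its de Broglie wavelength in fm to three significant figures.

KE = eV = 1.602 × 10⁻¹⁹ × 9.150 × 10⁵ = 1.466 × 10⁻¹³ J.
p = √(2mKE) = √(2 × 1.673 × 10⁻²⁷ × 1.466 × 10⁻¹³) = 2.215 × 10⁻²⁰ kg·m/s.
λ = h/p = 6.626 × 10⁻³⁴ / 2.215 × 10⁻²⁰ = 2.99 × 10⁻¹⁴ m = 29.9 fm.

λ = 29.9 fm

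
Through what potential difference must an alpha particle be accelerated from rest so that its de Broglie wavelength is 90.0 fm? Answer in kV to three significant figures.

p = h/λ = 6.626 × 10⁻³⁴ / 9.000 × 10⁻¹⁴ = 7.362 × 10⁻²¹ kg·m/s.
KE = p²/(2m) = 4.078 × 10⁻¹⁵ J.
V = KE/2e = 4.078 × 10⁻¹⁵ / (2 × 1.602 × 10⁻¹⁹) = 12.7 kV.

V = 12.7 kV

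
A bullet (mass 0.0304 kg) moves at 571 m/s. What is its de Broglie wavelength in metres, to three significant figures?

λ = 3.82 × 10⁻³⁵ m

p = mv = 0.0304 × 571 = 1.736 × 10¹ kg·m/s.
λ = h/p = 6.626 × 10⁻³⁴ / 1.736 × 10¹ = 3.82 × 10⁻³⁵ m.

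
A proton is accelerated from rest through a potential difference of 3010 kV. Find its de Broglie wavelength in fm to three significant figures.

KE = eV = 1.602 × 10⁻¹⁹ × 3.010 × 10⁶ = 4.822 × 10⁻¹³ J.
p = √(2mKE) = √(2 × 1.673 × 10⁻²⁷ × 4.822 × 10⁻¹³) = 4.017 × 10⁻²⁰ kg·m/s.
λ = h/p = 6.626 × 10⁻³⁴ / 4.017 × 10⁻²⁰ = 1.65 × 10⁻¹⁴ m = 16.5 fm.

λ = 16.5 fm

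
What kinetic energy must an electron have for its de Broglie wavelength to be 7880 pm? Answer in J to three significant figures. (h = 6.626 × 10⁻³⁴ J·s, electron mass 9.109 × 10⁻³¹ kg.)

p = h/λ = 6.626 × 10⁻³⁴ / 7.880 × 10⁻⁹ = 8.409 × 10⁻²⁶ kg·m/s.
KE = p²/(2m) = (8.409 × 10⁻²⁶)² / (2 × 9.109 × 10⁻³¹) = 3.881 × 10⁻²¹ J = 3.88 × 10⁻²¹ J.

KE = 3.88 × 10⁻²¹ J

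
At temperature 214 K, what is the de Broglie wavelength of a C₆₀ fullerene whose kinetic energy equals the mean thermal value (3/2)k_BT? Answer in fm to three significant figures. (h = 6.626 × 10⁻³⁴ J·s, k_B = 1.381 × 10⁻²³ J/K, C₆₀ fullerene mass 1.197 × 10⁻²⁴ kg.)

KE = (3/2)k_BT = 1.5 × 1.381 × 10⁻²³ × 214 = 4.433 × 10⁻²¹ J.
p = √(2mKE) = √(2 × 1.197 × 10⁻²⁴ × 4.433 × 10⁻²¹) = 1.030 × 10⁻²² kg·m/s.
λ = h/p = 6.43 × 10⁻¹² m = 6430 fm.

λ = 6430 fm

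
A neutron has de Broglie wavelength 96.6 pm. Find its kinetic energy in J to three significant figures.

p = h/λ = 6.626 × 10⁻³⁴ / 9.660 × 10⁻¹¹ = 6.859 × 10⁻²⁴ kg·m/s.
KE = p²/(2m) = (6.859 × 10⁻²⁴)² / (2 × 1.675 × 10⁻²⁷) = 1.404 × 10⁻²⁰ J = 1.40 × 10⁻²⁰ J.

KE = 1.40 × 10⁻²⁰ J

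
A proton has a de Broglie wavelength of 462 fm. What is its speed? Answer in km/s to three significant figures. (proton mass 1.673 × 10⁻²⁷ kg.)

p = h/λ = 6.626 × 10⁻³⁴ / 4.620 × 10⁻¹³ = 1.434 × 10⁻²¹ kg·m/s.
v = p/m = 1.434 × 10⁻²¹ / 1.673 × 10⁻²⁷ = 8.57 × 10⁵ m/s = 857 km/s.

v = 857 km/s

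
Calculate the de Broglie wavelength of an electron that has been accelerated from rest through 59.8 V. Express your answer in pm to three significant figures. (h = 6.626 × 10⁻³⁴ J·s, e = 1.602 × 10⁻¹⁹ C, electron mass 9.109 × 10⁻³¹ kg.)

KE = eV = 1.602 × 10⁻¹⁹ × 59.80 = 9.580 × 10⁻¹⁸ J.
p = √(2mKE) = √(2 × 9.109 × 10⁻³¹ × 9.580 × 10⁻¹⁸) = 4.178 × 10⁻²⁴ kg·m/s.
λ = h/p = 6.626 × 10⁻³⁴ / 4.178 × 10⁻²⁴ = 1.59 × 10⁻¹⁰ m = 159 pm.

λ = 159 pm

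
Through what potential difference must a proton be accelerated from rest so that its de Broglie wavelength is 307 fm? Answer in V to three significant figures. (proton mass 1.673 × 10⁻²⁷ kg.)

V = 8690 V

p = h/λ = 6.626 × 10⁻³⁴ / 3.070 × 10⁻¹³ = 2.158 × 10⁻²¹ kg·m/s.
KE = p²/(2m) = 1.392 × 10⁻¹⁵ J.
V = KE/e = 1.392 × 10⁻¹⁵ / (1.602 × 10⁻¹⁹) = 8690 V.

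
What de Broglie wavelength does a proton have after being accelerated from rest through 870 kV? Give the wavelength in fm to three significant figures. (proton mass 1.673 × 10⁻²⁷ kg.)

λ = 30.7 fm

KE = eV = 1.602 × 10⁻¹⁹ × 8.700 × 10⁵ = 1.394 × 10⁻¹³ J.
p = √(2mKE) = √(2 × 1.673 × 10⁻²⁷ × 1.394 × 10⁻¹³) = 2.160 × 10⁻²⁰ kg·m/s.
λ = h/p = 6.626 × 10⁻³⁴ / 2.160 × 10⁻²⁰ = 3.07 × 10⁻¹⁴ m = 30.7 fm.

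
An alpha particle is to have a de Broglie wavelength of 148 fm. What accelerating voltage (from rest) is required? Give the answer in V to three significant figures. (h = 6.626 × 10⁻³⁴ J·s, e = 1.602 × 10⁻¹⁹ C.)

p = h/λ = 6.626 × 10⁻³⁴ / 1.480 × 10⁻¹³ = 4.477 × 10⁻²¹ kg·m/s.
KE = p²/(2m) = 1.508 × 10⁻¹⁵ J.
V = KE/2e = 1.508 × 10⁻¹⁵ / (2 × 1.602 × 10⁻¹⁹) = 4710 V.

V = 4710 V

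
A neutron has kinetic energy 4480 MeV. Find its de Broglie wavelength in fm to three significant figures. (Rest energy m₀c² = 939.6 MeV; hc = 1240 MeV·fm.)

Total energy E = KE + m₀c² = 4480 + 939.6 = 5419.6 MeV.
(pc)² = E² − (m₀c²)² = (5419.6)² − (939.6)² = 2.849 × 10⁷ MeV², so pc = 5338 MeV.
λ = hc/(pc) = 1240 MeV·fm / 5338 MeV = 0.232 fm.

λ = 0.232 fm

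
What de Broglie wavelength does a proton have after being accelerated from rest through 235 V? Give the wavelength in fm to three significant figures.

KE = eV = 1.602 × 10⁻¹⁹ × 235.0 = 3.765 × 10⁻¹⁷ J.
p = √(2mKE) = √(2 × 1.673 × 10⁻²⁷ × 3.765 × 10⁻¹⁷) = 3.549 × 10⁻²² kg·m/s.
λ = h/p = 6.626 × 10⁻³⁴ / 3.549 × 10⁻²² = 1.87 × 10⁻¹² m = 1870 fm.

λ = 1870 fm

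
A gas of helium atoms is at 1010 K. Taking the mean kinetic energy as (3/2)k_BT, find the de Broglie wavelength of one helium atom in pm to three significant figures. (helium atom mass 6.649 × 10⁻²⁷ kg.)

KE = (3/2)k_BT = 1.5 × 1.381 × 10⁻²³ × 1010 = 2.092 × 10⁻²⁰ J.
p = √(2mKE) = √(2 × 6.649 × 10⁻²⁷ × 2.092 × 10⁻²⁰) = 1.668 × 10⁻²³ kg·m/s.
λ = h/p = 3.97 × 10⁻¹¹ m = 39.7 pm.

λ = 39.7 pm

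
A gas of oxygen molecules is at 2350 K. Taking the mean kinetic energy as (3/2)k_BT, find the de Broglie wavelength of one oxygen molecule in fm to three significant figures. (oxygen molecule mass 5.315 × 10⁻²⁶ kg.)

KE = (3/2)k_BT = 1.5 × 1.381 × 10⁻²³ × 2350 = 4.868 × 10⁻²⁰ J.
p = √(2mKE) = √(2 × 5.315 × 10⁻²⁶ × 4.868 × 10⁻²⁰) = 7.194 × 10⁻²³ kg·m/s.
λ = h/p = 9.21 × 10⁻¹² m = 9210 fm.

λ = 9210 fm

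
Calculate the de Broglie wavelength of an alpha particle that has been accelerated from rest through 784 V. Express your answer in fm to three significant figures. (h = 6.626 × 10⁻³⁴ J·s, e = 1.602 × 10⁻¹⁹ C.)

λ = 363 fm

KE = 2eV = 2 × 1.602 × 10⁻¹⁹ × 784.0 = 2.512 × 10⁻¹⁶ J.
p = √(2mKE) = √(2 × 6.645 × 10⁻²⁷ × 2.512 × 10⁻¹⁶) = 1.827 × 10⁻²¹ kg·m/s.
λ = h/p = 6.626 × 10⁻³⁴ / 1.827 × 10⁻²¹ = 3.63 × 10⁻¹³ m = 363 fm.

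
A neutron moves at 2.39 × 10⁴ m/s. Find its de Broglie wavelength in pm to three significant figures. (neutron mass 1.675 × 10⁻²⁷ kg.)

p = mv = 1.675 × 10⁻²⁷ × 2.39 × 10⁴ = 4.003 × 10⁻²³ kg·m/s.
λ = h/p = 6.626 × 10⁻³⁴ / 4.003 × 10⁻²³ = 1.66 × 10⁻¹¹ m = 16.6 pm.

λ = 16.6 pm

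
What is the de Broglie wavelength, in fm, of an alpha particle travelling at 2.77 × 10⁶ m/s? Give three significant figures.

p = mv = 6.645 × 10⁻²⁷ × 2.77 × 10⁶ = 1.841 × 10⁻²⁰ kg·m/s.
λ = h/p = 6.626 × 10⁻³⁴ / 1.841 × 10⁻²⁰ = 3.60 × 10⁻¹⁴ m = 36.0 fm.

λ = 36.0 fm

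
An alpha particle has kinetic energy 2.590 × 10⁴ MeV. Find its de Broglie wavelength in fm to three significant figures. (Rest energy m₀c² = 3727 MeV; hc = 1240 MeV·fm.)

Total energy E = KE + m₀c² = 2.590 × 10⁴ + 3727 = 29627 MeV.
(pc)² = E² − (m₀c²)² = (29627)² − (3727)² = 8.639 × 10⁸ MeV², so pc = 2.939 × 10⁴ MeV.
λ = hc/(pc) = 1240 MeV·fm / 2.939 × 10⁴ MeV = 0.0422 fm.

λ = 0.0422 fm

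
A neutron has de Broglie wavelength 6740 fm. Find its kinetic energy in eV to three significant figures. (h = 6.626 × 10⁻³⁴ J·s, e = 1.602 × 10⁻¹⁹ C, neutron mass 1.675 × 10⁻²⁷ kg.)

KE = 18.0 eV

p = h/λ = 6.626 × 10⁻³⁴ / 6.740 × 10⁻¹² = 9.831 × 10⁻²³ kg·m/s.
KE = p²/(2m) = (9.831 × 10⁻²³)² / (2 × 1.675 × 10⁻²⁷) = 2.885 × 10⁻¹⁸ J = 18.0 eV.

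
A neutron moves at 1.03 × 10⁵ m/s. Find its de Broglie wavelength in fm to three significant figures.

p = mv = 1.675 × 10⁻²⁷ × 1.03 × 10⁵ = 1.725 × 10⁻²² kg·m/s.
λ = h/p = 6.626 × 10⁻³⁴ / 1.725 × 10⁻²² = 3.84 × 10⁻¹² m = 3840 fm.

λ = 3840 fm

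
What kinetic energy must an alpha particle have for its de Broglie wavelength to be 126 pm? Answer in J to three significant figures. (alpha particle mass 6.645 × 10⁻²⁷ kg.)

p = h/λ = 6.626 × 10⁻³⁴ / 1.260 × 10⁻¹⁰ = 5.259 × 10⁻²⁴ kg·m/s.
KE = p²/(2m) = (5.259 × 10⁻²⁴)² / (2 × 6.645 × 10⁻²⁷) = 2.081 × 10⁻²¹ J = 2.08 × 10⁻²¹ J.

KE = 2.08 × 10⁻²¹ J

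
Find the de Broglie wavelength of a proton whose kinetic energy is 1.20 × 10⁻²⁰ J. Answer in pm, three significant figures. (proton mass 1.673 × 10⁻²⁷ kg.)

λ = 105 pm

p = √(2mKE) = √(2 × 1.673 × 10⁻²⁷ × 1.200 × 10⁻²⁰) = 6.337 × 10⁻²⁴ kg·m/s.
λ = h/p = 6.626 × 10⁻³⁴ / 6.337 × 10⁻²⁴ = 1.05 × 10⁻¹⁰ m = 105 pm.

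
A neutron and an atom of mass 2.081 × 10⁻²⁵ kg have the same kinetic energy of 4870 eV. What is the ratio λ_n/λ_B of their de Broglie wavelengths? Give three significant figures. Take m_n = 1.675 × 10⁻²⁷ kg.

λ_n/λ_B = 11.1

At fixed KE, p = √(2mKE) so λ = h/p ∝ 1/√m.
λ_n/λ_B = √(m_B/m_n) = √(2.081 × 10⁻²⁵/1.675 × 10⁻²⁷) = √(124.2) = 11.1.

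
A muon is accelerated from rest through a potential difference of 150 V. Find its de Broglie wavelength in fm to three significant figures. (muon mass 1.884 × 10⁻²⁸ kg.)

λ = 6960 fm

KE = eV = 1.602 × 10⁻¹⁹ × 150.0 = 2.403 × 10⁻¹⁷ J.
p = √(2mKE) = √(2 × 1.884 × 10⁻²⁸ × 2.403 × 10⁻¹⁷) = 9.516 × 10⁻²³ kg·m/s.
λ = h/p = 6.626 × 10⁻³⁴ / 9.516 × 10⁻²³ = 6.96 × 10⁻¹² m = 6960 fm.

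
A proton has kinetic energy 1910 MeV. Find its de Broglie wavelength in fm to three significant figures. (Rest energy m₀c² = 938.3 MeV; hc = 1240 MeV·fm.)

λ = 0.461 fm

Total energy E = KE + m₀c² = 1910 + 938.3 = 2848.3 MeV.
(pc)² = E² − (m₀c²)² = (2848.3)² − (938.3)² = 7.232 × 10⁶ MeV², so pc = 2689 MeV.
λ = hc/(pc) = 1240 MeV·fm / 2689 MeV = 0.461 fm.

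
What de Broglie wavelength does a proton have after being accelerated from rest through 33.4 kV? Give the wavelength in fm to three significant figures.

KE = eV = 1.602 × 10⁻¹⁹ × 3.340 × 10⁴ = 5.351 × 10⁻¹⁵ J.
p = √(2mKE) = √(2 × 1.673 × 10⁻²⁷ × 5.351 × 10⁻¹⁵) = 4.231 × 10⁻²¹ kg·m/s.
λ = h/p = 6.626 × 10⁻³⁴ / 4.231 × 10⁻²¹ = 1.57 × 10⁻¹³ m = 157 fm.

λ = 157 fm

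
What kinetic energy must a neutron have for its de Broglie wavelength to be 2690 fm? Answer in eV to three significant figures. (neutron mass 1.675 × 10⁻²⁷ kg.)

p = h/λ = 6.626 × 10⁻³⁴ / 2.690 × 10⁻¹² = 2.463 × 10⁻²² kg·m/s.
KE = p²/(2m) = (2.463 × 10⁻²²)² / (2 × 1.675 × 10⁻²⁷) = 1.811 × 10⁻¹⁷ J = 113 eV.

KE = 113 eV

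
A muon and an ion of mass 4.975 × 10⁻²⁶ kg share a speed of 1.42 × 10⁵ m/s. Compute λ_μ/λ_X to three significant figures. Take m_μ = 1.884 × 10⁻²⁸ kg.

At fixed v, p = mv so λ = h/(mv) ∝ 1/m.
λ_μ/λ_X = m_X/m_μ = 4.975 × 10⁻²⁶/1.884 × 10⁻²⁸ = 264.

λ_μ/λ_X = 264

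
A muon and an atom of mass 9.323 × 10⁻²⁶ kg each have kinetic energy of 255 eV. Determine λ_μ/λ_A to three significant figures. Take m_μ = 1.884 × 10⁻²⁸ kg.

At fixed KE, p = √(2mKE) so λ = h/p ∝ 1/√m.
λ_μ/λ_A = √(m_A/m_μ) = √(9.323 × 10⁻²⁶/1.884 × 10⁻²⁸) = √(494.9) = 22.2.

λ_μ/λ_A = 22.2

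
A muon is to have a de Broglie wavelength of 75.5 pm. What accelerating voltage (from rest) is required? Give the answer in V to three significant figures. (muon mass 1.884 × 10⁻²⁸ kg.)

V = 1.28 V

p = h/λ = 6.626 × 10⁻³⁴ / 7.550 × 10⁻¹¹ = 8.776 × 10⁻²⁴ kg·m/s.
KE = p²/(2m) = 2.044 × 10⁻¹⁹ J.
V = KE/e = 2.044 × 10⁻¹⁹ / (1.602 × 10⁻¹⁹) = 1.28 V.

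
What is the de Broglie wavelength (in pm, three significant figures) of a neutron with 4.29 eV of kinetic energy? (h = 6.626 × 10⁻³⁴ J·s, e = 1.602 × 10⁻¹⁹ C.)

KE = 4.29 eV = 6.873 × 10⁻¹⁹ J.
p = √(2mKE) = √(2 × 1.675 × 10⁻²⁷ × 6.873 × 10⁻¹⁹) = 4.798 × 10⁻²³ kg·m/s.
λ = h/p = 6.626 × 10⁻³⁴ / 4.798 × 10⁻²³ = 1.38 × 10⁻¹¹ m = 13.8 pm.

λ = 13.8 pm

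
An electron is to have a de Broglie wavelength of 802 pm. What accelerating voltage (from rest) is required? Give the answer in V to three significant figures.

p = h/λ = 6.626 × 10⁻³⁴ / 8.020 × 10⁻¹⁰ = 8.262 × 10⁻²⁵ kg·m/s.
KE = p²/(2m) = 3.747 × 10⁻¹⁹ J.
V = KE/e = 3.747 × 10⁻¹⁹ / (1.602 × 10⁻¹⁹) = 2.34 V.

V = 2.34 V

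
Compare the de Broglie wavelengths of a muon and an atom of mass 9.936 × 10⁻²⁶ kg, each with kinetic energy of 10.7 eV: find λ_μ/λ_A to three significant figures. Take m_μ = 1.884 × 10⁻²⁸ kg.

λ_μ/λ_A = 23.0

At fixed KE, p = √(2mKE) so λ = h/p ∝ 1/√m.
λ_μ/λ_A = √(m_A/m_μ) = √(9.936 × 10⁻²⁶/1.884 × 10⁻²⁸) = √(527.4) = 23.0.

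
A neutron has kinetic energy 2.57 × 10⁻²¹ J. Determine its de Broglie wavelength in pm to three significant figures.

p = √(2mKE) = √(2 × 1.675 × 10⁻²⁷ × 2.570 × 10⁻²¹) = 2.934 × 10⁻²⁴ kg·m/s.
λ = h/p = 6.626 × 10⁻³⁴ / 2.934 × 10⁻²⁴ = 2.26 × 10⁻¹⁰ m = 226 pm.

λ = 226 pm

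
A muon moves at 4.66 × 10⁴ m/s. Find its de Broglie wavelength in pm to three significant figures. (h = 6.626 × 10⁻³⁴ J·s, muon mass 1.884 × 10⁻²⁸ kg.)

λ = 75.5 pm

p = mv = 1.884 × 10⁻²⁸ × 4.66 × 10⁴ = 8.779 × 10⁻²⁴ kg·m/s.
λ = h/p = 6.626 × 10⁻³⁴ / 8.779 × 10⁻²⁴ = 7.55 × 10⁻¹¹ m = 75.5 pm.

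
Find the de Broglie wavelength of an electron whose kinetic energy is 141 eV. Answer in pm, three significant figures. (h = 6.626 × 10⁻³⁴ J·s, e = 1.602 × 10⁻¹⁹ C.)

KE = 141 eV = 2.259 × 10⁻¹⁷ J.
p = √(2mKE) = √(2 × 9.109 × 10⁻³¹ × 2.259 × 10⁻¹⁷) = 6.415 × 10⁻²⁴ kg·m/s.
λ = h/p = 6.626 × 10⁻³⁴ / 6.415 × 10⁻²⁴ = 1.03 × 10⁻¹⁰ m = 103 pm.

λ = 103 pm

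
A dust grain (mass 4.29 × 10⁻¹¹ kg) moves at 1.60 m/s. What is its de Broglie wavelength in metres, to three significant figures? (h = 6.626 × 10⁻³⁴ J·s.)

p = mv = 4.29 × 10⁻¹¹ × 1.60 = 6.864 × 10⁻¹¹ kg·m/s.
λ = h/p = 6.626 × 10⁻³⁴ / 6.864 × 10⁻¹¹ = 9.65 × 10⁻²⁴ m.

λ = 9.65 × 10⁻²⁴ m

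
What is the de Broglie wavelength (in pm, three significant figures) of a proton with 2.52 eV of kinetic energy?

KE = 2.52 eV = 4.037 × 10⁻¹⁹ J.
p = √(2mKE) = √(2 × 1.673 × 10⁻²⁷ × 4.037 × 10⁻¹⁹) = 3.675 × 10⁻²³ kg·m/s.
λ = h/p = 6.626 × 10⁻³⁴ / 3.675 × 10⁻²³ = 1.80 × 10⁻¹¹ m = 18.0 pm.

λ = 18.0 pm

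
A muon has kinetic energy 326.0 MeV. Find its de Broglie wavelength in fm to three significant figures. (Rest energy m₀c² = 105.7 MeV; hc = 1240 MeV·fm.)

Total energy E = KE + m₀c² = 326.0 + 105.7 = 431.7 MeV.
(pc)² = E² − (m₀c²)² = (431.7)² − (105.7)² = 1.752 × 10⁵ MeV², so pc = 418.6 MeV.
λ = hc/(pc) = 1240 MeV·fm / 418.6 MeV = 2.96 fm.

λ = 2.96 fm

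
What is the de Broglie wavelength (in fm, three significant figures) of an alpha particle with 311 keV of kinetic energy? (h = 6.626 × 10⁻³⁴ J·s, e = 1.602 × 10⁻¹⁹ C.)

KE = 311 keV = 4.982 × 10⁻¹⁴ J.
p = √(2mKE) = √(2 × 6.645 × 10⁻²⁷ × 4.982 × 10⁻¹⁴) = 2.573 × 10⁻²⁰ kg·m/s.
λ = h/p = 6.626 × 10⁻³⁴ / 2.573 × 10⁻²⁰ = 2.58 × 10⁻¹⁴ m = 25.8 fm.

λ = 25.8 fm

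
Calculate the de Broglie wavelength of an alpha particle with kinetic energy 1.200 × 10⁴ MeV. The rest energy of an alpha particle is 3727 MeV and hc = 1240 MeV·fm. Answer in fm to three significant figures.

Total energy E = KE + m₀c² = 1.200 × 10⁴ + 3727 = 15727 MeV.
(pc)² = E² − (m₀c²)² = (15727)² − (3727)² = 2.334 × 10⁸ MeV², so pc = 1.528 × 10⁴ MeV.
λ = hc/(pc) = 1240 MeV·fm / 1.528 × 10⁴ MeV = 0.0812 fm.

λ = 0.0812 fm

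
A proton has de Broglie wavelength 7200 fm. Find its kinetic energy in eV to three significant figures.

p = h/λ = 6.626 × 10⁻³⁴ / 7.200 × 10⁻¹² = 9.203 × 10⁻²³ kg·m/s.
KE = p²/(2m) = (9.203 × 10⁻²³)² / (2 × 1.673 × 10⁻²⁷) = 2.531 × 10⁻¹⁸ J = 15.8 eV.

KE = 15.8 eV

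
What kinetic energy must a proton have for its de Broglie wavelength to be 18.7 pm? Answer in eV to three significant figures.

p = h/λ = 6.626 × 10⁻³⁴ / 1.870 × 10⁻¹¹ = 3.543 × 10⁻²³ kg·m/s.
KE = p²/(2m) = (3.543 × 10⁻²³)² / (2 × 1.673 × 10⁻²⁷) = 3.752 × 10⁻¹⁹ J = 2.34 eV.

KE = 2.34 eV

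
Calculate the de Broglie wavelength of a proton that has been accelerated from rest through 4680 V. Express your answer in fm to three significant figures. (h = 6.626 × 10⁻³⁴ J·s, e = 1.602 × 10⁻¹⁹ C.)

KE = eV = 1.602 × 10⁻¹⁹ × 4680 = 7.497 × 10⁻¹⁶ J.
p = √(2mKE) = √(2 × 1.673 × 10⁻²⁷ × 7.497 × 10⁻¹⁶) = 1.584 × 10⁻²¹ kg·m/s.
λ = h/p = 6.626 × 10⁻³⁴ / 1.584 × 10⁻²¹ = 4.18 × 10⁻¹³ m = 418 fm.

λ = 418 fm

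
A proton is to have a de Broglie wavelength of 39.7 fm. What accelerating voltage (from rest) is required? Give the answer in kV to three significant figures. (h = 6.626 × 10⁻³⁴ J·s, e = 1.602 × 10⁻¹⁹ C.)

p = h/λ = 6.626 × 10⁻³⁴ / 3.970 × 10⁻¹⁴ = 1.669 × 10⁻²⁰ kg·m/s.
KE = p²/(2m) = 8.325 × 10⁻¹⁴ J.
V = KE/e = 8.325 × 10⁻¹⁴ / (1.602 × 10⁻¹⁹) = 520 kV.

V = 520 kV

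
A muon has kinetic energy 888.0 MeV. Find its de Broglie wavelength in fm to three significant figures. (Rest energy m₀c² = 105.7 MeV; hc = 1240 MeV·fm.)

λ = 1.25 fm

Total energy E = KE + m₀c² = 888.0 + 105.7 = 993.7 MeV.
(pc)² = E² − (m₀c²)² = (993.7)² − (105.7)² = 9.763 × 10⁵ MeV², so pc = 988.1 MeV.
λ = hc/(pc) = 1240 MeV·fm / 988.1 MeV = 1.25 fm.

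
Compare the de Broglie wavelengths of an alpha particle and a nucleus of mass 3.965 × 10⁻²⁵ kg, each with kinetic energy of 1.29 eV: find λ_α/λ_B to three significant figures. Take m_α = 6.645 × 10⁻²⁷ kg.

λ_α/λ_B = 7.72

At fixed KE, p = √(2mKE) so λ = h/p ∝ 1/√m.
λ_α/λ_B = √(m_B/m_α) = √(3.965 × 10⁻²⁵/6.645 × 10⁻²⁷) = √(59.67) = 7.72.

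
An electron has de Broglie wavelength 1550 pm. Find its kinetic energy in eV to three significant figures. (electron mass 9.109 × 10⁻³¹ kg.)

p = h/λ = 6.626 × 10⁻³⁴ / 1.550 × 10⁻⁹ = 4.275 × 10⁻²⁵ kg·m/s.
KE = p²/(2m) = (4.275 × 10⁻²⁵)² / (2 × 9.109 × 10⁻³¹) = 1.003 × 10⁻¹⁹ J = 0.626 eV.

KE = 0.626 eV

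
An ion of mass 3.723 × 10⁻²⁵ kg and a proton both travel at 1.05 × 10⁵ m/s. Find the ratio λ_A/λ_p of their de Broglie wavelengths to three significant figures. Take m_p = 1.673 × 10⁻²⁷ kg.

At fixed v, p = mv so λ = h/(mv) ∝ 1/m.
λ_A/λ_p = m_p/m_A = 1.673 × 10⁻²⁷/3.723 × 10⁻²⁵ = 4.49 × 10⁻³.

λ_A/λ_p = 4.49 × 10⁻³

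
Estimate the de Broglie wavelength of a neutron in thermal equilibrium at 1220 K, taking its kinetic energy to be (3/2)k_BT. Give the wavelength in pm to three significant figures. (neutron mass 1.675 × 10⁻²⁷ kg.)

λ = 72.0 pm

KE = (3/2)k_BT = 1.5 × 1.381 × 10⁻²³ × 1220 = 2.527 × 10⁻²⁰ J.
p = √(2mKE) = √(2 × 1.675 × 10⁻²⁷ × 2.527 × 10⁻²⁰) = 9.201 × 10⁻²⁴ kg·m/s.
λ = h/p = 7.20 × 10⁻¹¹ m = 72.0 pm.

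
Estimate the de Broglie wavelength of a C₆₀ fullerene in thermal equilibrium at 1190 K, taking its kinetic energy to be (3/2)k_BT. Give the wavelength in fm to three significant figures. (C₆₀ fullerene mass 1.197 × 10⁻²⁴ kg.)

λ = 2730 fm

KE = (3/2)k_BT = 1.5 × 1.381 × 10⁻²³ × 1190 = 2.465 × 10⁻²⁰ J.
p = √(2mKE) = √(2 × 1.197 × 10⁻²⁴ × 2.465 × 10⁻²⁰) = 2.429 × 10⁻²² kg·m/s.
λ = h/p = 2.73 × 10⁻¹² m = 2730 fm.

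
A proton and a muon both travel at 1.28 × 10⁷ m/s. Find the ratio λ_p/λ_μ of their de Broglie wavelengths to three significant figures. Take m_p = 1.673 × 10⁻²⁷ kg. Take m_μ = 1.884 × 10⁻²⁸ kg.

At fixed v, p = mv so λ = h/(mv) ∝ 1/m.
λ_p/λ_μ = m_μ/m_p = 1.884 × 10⁻²⁸/1.673 × 10⁻²⁷ = 0.113.

λ_p/λ_μ = 0.113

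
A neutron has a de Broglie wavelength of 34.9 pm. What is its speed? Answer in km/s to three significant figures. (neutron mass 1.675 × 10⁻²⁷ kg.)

p = h/λ = 6.626 × 10⁻³⁴ / 3.490 × 10⁻¹¹ = 1.899 × 10⁻²³ kg·m/s.
v = p/m = 1.899 × 10⁻²³ / 1.675 × 10⁻²⁷ = 1.13 × 10⁴ m/s = 11.3 km/s.

v = 11.3 km/s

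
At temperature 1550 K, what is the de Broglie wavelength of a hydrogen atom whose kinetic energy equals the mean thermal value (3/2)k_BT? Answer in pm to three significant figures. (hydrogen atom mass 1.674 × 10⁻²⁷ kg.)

λ = 63.9 pm

KE = (3/2)k_BT = 1.5 × 1.381 × 10⁻²³ × 1550 = 3.211 × 10⁻²⁰ J.
p = √(2mKE) = √(2 × 1.674 × 10⁻²⁷ × 3.211 × 10⁻²⁰) = 1.037 × 10⁻²³ kg·m/s.
λ = h/p = 6.39 × 10⁻¹¹ m = 63.9 pm.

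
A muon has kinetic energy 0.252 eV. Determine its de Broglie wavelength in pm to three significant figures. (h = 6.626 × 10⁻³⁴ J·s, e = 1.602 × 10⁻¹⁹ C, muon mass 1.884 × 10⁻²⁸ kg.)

λ = 170 pm

KE = 0.252 eV = 4.037 × 10⁻²⁰ J.
p = √(2mKE) = √(2 × 1.884 × 10⁻²⁸ × 4.037 × 10⁻²⁰) = 3.900 × 10⁻²⁴ kg·m/s.
λ = h/p = 6.626 × 10⁻³⁴ / 3.900 × 10⁻²⁴ = 1.70 × 10⁻¹⁰ m = 170 pm.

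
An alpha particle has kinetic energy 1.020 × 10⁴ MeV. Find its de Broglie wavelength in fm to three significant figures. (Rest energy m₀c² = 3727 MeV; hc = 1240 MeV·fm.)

λ = 0.0924 fm

Total energy E = KE + m₀c² = 1.020 × 10⁴ + 3727 = 13927 MeV.
(pc)² = E² − (m₀c²)² = (13927)² − (3727)² = 1.801 × 10⁸ MeV², so pc = 1.342 × 10⁴ MeV.
λ = hc/(pc) = 1240 MeV·fm / 1.342 × 10⁴ MeV = 0.0924 fm.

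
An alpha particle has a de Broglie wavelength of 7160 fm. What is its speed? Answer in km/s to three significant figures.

v = 13.9 km/s

p = h/λ = 6.626 × 10⁻³⁴ / 7.160 × 10⁻¹² = 9.254 × 10⁻²³ kg·m/s.
v = p/m = 9.254 × 10⁻²³ / 6.645 × 10⁻²⁷ = 1.39 × 10⁴ m/s = 13.9 km/s.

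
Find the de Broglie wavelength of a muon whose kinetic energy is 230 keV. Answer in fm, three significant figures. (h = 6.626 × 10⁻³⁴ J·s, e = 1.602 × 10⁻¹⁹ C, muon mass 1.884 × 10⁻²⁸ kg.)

KE = 230 keV = 3.685 × 10⁻¹⁴ J.
p = √(2mKE) = √(2 × 1.884 × 10⁻²⁸ × 3.685 × 10⁻¹⁴) = 3.726 × 10⁻²¹ kg·m/s.
λ = h/p = 6.626 × 10⁻³⁴ / 3.726 × 10⁻²¹ = 1.78 × 10⁻¹³ m = 178 fm.

λ = 178 fm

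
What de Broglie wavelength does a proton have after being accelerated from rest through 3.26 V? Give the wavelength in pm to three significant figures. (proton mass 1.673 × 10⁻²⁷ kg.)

λ = 15.9 pm

KE = eV = 1.602 × 10⁻¹⁹ × 3.260 = 5.223 × 10⁻¹⁹ J.
p = √(2mKE) = √(2 × 1.673 × 10⁻²⁷ × 5.223 × 10⁻¹⁹) = 4.180 × 10⁻²³ kg·m/s.
λ = h/p = 6.626 × 10⁻³⁴ / 4.180 × 10⁻²³ = 1.59 × 10⁻¹¹ m = 15.9 pm.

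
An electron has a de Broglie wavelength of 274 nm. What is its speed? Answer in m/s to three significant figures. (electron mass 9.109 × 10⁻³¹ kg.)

p = h/λ = 6.626 × 10⁻³⁴ / 2.740 × 10⁻⁷ = 2.418 × 10⁻²⁷ kg·m/s.
v = p/m = 2.418 × 10⁻²⁷ / 9.109 × 10⁻³¹ = 2.65 × 10³ m/s = 2650 m/s.

v = 2650 m/s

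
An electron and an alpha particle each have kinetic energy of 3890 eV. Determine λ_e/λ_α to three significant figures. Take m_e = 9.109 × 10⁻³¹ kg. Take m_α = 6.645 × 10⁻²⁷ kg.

λ_e/λ_α = 85.4

At fixed KE, p = √(2mKE) so λ = h/p ∝ 1/√m.
λ_e/λ_α = √(m_α/m_e) = √(6.645 × 10⁻²⁷/9.109 × 10⁻³¹) = √(7295) = 85.4.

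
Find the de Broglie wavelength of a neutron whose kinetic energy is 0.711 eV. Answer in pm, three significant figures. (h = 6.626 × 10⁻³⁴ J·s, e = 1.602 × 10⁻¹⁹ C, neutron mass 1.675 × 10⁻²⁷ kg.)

KE = 0.711 eV = 1.139 × 10⁻¹⁹ J.
p = √(2mKE) = √(2 × 1.675 × 10⁻²⁷ × 1.139 × 10⁻¹⁹) = 1.953 × 10⁻²³ kg·m/s.
λ = h/p = 6.626 × 10⁻³⁴ / 1.953 × 10⁻²³ = 3.39 × 10⁻¹¹ m = 33.9 pm.

λ = 33.9 pm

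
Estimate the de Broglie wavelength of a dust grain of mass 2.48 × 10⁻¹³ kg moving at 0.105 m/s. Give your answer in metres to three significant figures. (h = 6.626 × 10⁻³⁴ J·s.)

p = mv = 2.48 × 10⁻¹³ × 0.105 = 2.604 × 10⁻¹⁴ kg·m/s.
λ = h/p = 6.626 × 10⁻³⁴ / 2.604 × 10⁻¹⁴ = 2.54 × 10⁻²⁰ m.

λ = 2.54 × 10⁻²⁰ m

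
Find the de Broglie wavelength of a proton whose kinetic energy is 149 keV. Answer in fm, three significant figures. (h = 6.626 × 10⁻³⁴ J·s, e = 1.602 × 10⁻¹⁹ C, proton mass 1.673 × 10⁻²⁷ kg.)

λ = 74.1 fm

KE = 149 keV = 2.387 × 10⁻¹⁴ J.
p = √(2mKE) = √(2 × 1.673 × 10⁻²⁷ × 2.387 × 10⁻¹⁴) = 8.937 × 10⁻²¹ kg·m/s.
λ = h/p = 6.626 × 10⁻³⁴ / 8.937 × 10⁻²¹ = 7.41 × 10⁻¹⁴ m = 74.1 fm.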